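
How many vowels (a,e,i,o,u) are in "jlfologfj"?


Input: jlfologfj
Checking each character:
  'j' at position 0: consonant
  'l' at position 1: consonant
  'f' at position 2: consonant
  'o' at position 3: vowel (running total: 1)
  'l' at position 4: consonant
  'o' at position 5: vowel (running total: 2)
  'g' at position 6: consonant
  'f' at position 7: consonant
  'j' at position 8: consonant
Total vowels: 2

2


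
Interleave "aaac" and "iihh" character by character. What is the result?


Interleaving "aaac" and "iihh":
  Position 0: 'a' from first, 'i' from second => "ai"
  Position 1: 'a' from first, 'i' from second => "ai"
  Position 2: 'a' from first, 'h' from second => "ah"
  Position 3: 'c' from first, 'h' from second => "ch"
Result: aiaiahch

aiaiahch


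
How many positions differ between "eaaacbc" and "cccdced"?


Comparing "eaaacbc" and "cccdced" position by position:
  Position 0: 'e' vs 'c' => DIFFER
  Position 1: 'a' vs 'c' => DIFFER
  Position 2: 'a' vs 'c' => DIFFER
  Position 3: 'a' vs 'd' => DIFFER
  Position 4: 'c' vs 'c' => same
  Position 5: 'b' vs 'e' => DIFFER
  Position 6: 'c' vs 'd' => DIFFER
Positions that differ: 6

6


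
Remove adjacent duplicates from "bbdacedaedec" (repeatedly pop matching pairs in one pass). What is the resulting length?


Input: bbdacedaedec
Stack-based adjacent duplicate removal:
  Read 'b': push. Stack: b
  Read 'b': matches stack top 'b' => pop. Stack: (empty)
  Read 'd': push. Stack: d
  Read 'a': push. Stack: da
  Read 'c': push. Stack: dac
  Read 'e': push. Stack: dace
  Read 'd': push. Stack: daced
  Read 'a': push. Stack: daceda
  Read 'e': push. Stack: dacedae
  Read 'd': push. Stack: dacedaed
  Read 'e': push. Stack: dacedaede
  Read 'c': push. Stack: dacedaedec
Final stack: "dacedaedec" (length 10)

10


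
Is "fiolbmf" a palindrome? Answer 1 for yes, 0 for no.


Input: fiolbmf
Reversed: fmbloif
  Compare pos 0 ('f') with pos 6 ('f'): match
  Compare pos 1 ('i') with pos 5 ('m'): MISMATCH
  Compare pos 2 ('o') with pos 4 ('b'): MISMATCH
Result: not a palindrome

0


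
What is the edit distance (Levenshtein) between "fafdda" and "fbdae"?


Computing edit distance: "fafdda" -> "fbdae"
DP table:
           f    b    d    a    e
      0    1    2    3    4    5
  f   1    0    1    2    3    4
  a   2    1    1    2    2    3
  f   3    2    2    2    3    3
  d   4    3    3    2    3    4
  d   5    4    4    3    3    4
  a   6    5    5    4    3    4
Edit distance = dp[6][5] = 4

4


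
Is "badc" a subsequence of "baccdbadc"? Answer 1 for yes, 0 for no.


Check if "badc" is a subsequence of "baccdbadc"
Greedy scan:
  Position 0 ('b'): matches sub[0] = 'b'
  Position 1 ('a'): matches sub[1] = 'a'
  Position 2 ('c'): no match needed
  Position 3 ('c'): no match needed
  Position 4 ('d'): matches sub[2] = 'd'
  Position 5 ('b'): no match needed
  Position 6 ('a'): no match needed
  Position 7 ('d'): no match needed
  Position 8 ('c'): matches sub[3] = 'c'
All 4 characters matched => is a subsequence

1


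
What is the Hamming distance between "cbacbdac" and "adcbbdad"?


Comparing "cbacbdac" and "adcbbdad" position by position:
  Position 0: 'c' vs 'a' => differ
  Position 1: 'b' vs 'd' => differ
  Position 2: 'a' vs 'c' => differ
  Position 3: 'c' vs 'b' => differ
  Position 4: 'b' vs 'b' => same
  Position 5: 'd' vs 'd' => same
  Position 6: 'a' vs 'a' => same
  Position 7: 'c' vs 'd' => differ
Total differences (Hamming distance): 5

5


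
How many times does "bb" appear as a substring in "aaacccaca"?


Searching for "bb" in "aaacccaca"
Scanning each position:
  Position 0: "aa" => no
  Position 1: "aa" => no
  Position 2: "ac" => no
  Position 3: "cc" => no
  Position 4: "cc" => no
  Position 5: "ca" => no
  Position 6: "ac" => no
  Position 7: "ca" => no
Total occurrences: 0

0


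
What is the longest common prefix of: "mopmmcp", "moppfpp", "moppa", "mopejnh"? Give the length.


Words: mopmmcp, moppfpp, moppa, mopejnh
  Position 0: all 'm' => match
  Position 1: all 'o' => match
  Position 2: all 'p' => match
  Position 3: ('m', 'p', 'p', 'e') => mismatch, stop
LCP = "mop" (length 3)

3


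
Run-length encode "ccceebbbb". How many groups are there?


Input: ccceebbbb
Scanning for consecutive runs:
  Group 1: 'c' x 3 (positions 0-2)
  Group 2: 'e' x 2 (positions 3-4)
  Group 3: 'b' x 4 (positions 5-8)
Total groups: 3

3


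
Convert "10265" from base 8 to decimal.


Input: "10265" in base 8
Positional expansion:
  Digit '1' (value 1) x 8^4 = 4096
  Digit '0' (value 0) x 8^3 = 0
  Digit '2' (value 2) x 8^2 = 128
  Digit '6' (value 6) x 8^1 = 48
  Digit '5' (value 5) x 8^0 = 5
Sum = 4277

4277


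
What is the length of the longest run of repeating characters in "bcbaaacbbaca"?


Input: "bcbaaacbbaca"
Scanning for longest run:
  Position 1 ('c'): new char, reset run to 1
  Position 2 ('b'): new char, reset run to 1
  Position 3 ('a'): new char, reset run to 1
  Position 4 ('a'): continues run of 'a', length=2
  Position 5 ('a'): continues run of 'a', length=3
  Position 6 ('c'): new char, reset run to 1
  Position 7 ('b'): new char, reset run to 1
  Position 8 ('b'): continues run of 'b', length=2
  Position 9 ('a'): new char, reset run to 1
  Position 10 ('c'): new char, reset run to 1
  Position 11 ('a'): new char, reset run to 1
Longest run: 'a' with length 3

3


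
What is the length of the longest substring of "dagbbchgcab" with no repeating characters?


Input: "dagbbchgcab"
Sliding window (track last position of each char):
  Position 0 ('d'): window [0,0] length 1 -- new best
  Position 1 ('a'): window [0,1] length 2 -- new best
  Position 2 ('g'): window [0,2] length 3 -- new best
  Position 3 ('b'): window [0,3] length 4 -- new best
  Position 4 ('b'): repeat (last at 3), move window start to 4
  Position 4 ('b'): window [4,4] length 1
  Position 5 ('c'): window [4,5] length 2
  Position 6 ('h'): window [4,6] length 3
  Position 7 ('g'): window [4,7] length 4
  Position 8 ('c'): repeat (last at 5), move window start to 6
  Position 8 ('c'): window [6,8] length 3
  Position 9 ('a'): window [6,9] length 4
  Position 10 ('b'): window [6,10] length 5 -- new best
Longest substring with no repeats: "hgcab" with length 5

5


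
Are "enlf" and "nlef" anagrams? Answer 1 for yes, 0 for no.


Strings: "enlf", "nlef"
Sorted first:  efln
Sorted second: efln
Sorted forms match => anagrams

1


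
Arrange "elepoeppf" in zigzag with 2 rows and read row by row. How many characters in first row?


Zigzag "elepoeppf" into 2 rows:
Placing characters:
  'e' => row 0
  'l' => row 1
  'e' => row 0
  'p' => row 1
  'o' => row 0
  'e' => row 1
  'p' => row 0
  'p' => row 1
  'f' => row 0
Rows:
  Row 0: "eeopf"
  Row 1: "lpep"
First row length: 5

5


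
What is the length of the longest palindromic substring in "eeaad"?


Input: "eeaad"
Checking substrings for palindromes:
  [0:2] "ee" (len 2) => palindrome
  [2:4] "aa" (len 2) => palindrome
Longest palindromic substring: "ee" with length 2

2


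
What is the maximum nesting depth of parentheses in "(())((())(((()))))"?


Input: "(())((())(((()))))"
Tracking depth:
  Position 0 '(': depth becomes 1
  Position 1 '(': depth becomes 2
  Position 2 ')': depth becomes 1
  Position 3 ')': depth becomes 0
  Position 4 '(': depth becomes 1
  Position 5 '(': depth becomes 2
  Position 6 '(': depth becomes 3
  Position 7 ')': depth becomes 2
  Position 8 ')': depth becomes 1
  Position 9 '(': depth becomes 2
  Position 10 '(': depth becomes 3
  Position 11 '(': depth becomes 4
  Position 12 '(': depth becomes 5
  Position 13 ')': depth becomes 4
  Position 14 ')': depth becomes 3
  Position 15 ')': depth becomes 2
  Position 16 ')': depth becomes 1
  Position 17 ')': depth becomes 0
Maximum depth reached: 5

5


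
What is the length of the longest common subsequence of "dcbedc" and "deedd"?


LCS of "dcbedc" and "deedd"
DP table:
           d    e    e    d    d
      0    0    0    0    0    0
  d   0    1    1    1    1    1
  c   0    1    1    1    1    1
  b   0    1    1    1    1    1
  e   0    1    2    2    2    2
  d   0    1    2    2    3    3
  c   0    1    2    2    3    3
LCS length = dp[6][5] = 3

3


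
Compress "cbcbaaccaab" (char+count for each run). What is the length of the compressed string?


Input: cbcbaaccaab
Runs:
  'c' x 1 => "c1"
  'b' x 1 => "b1"
  'c' x 1 => "c1"
  'b' x 1 => "b1"
  'a' x 2 => "a2"
  'c' x 2 => "c2"
  'a' x 2 => "a2"
  'b' x 1 => "b1"
Compressed: "c1b1c1b1a2c2a2b1"
Compressed length: 16

16


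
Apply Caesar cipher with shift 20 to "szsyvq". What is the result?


Caesar cipher: shift "szsyvq" by 20
  's' (pos 18) + 20 = pos 12 = 'm'
  'z' (pos 25) + 20 = pos 19 = 't'
  's' (pos 18) + 20 = pos 12 = 'm'
  'y' (pos 24) + 20 = pos 18 = 's'
  'v' (pos 21) + 20 = pos 15 = 'p'
  'q' (pos 16) + 20 = pos 10 = 'k'
Result: mtmspk

mtmspk


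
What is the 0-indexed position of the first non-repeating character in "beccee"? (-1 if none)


Input: beccee
Character frequencies:
  'b': 1
  'c': 2
  'e': 3
Scanning left to right for freq == 1:
  Position 0 ('b'): unique! => answer = 0

0


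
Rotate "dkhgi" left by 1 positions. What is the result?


Input: "dkhgi", rotate left by 1
First 1 characters: "d"
Remaining characters: "khgi"
Concatenate remaining + first: "khgi" + "d" = "khgid"

khgid


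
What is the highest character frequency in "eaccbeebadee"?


Input: eaccbeebadee
Character counts:
  'a': 2
  'b': 2
  'c': 2
  'd': 1
  'e': 5
Maximum frequency: 5

5


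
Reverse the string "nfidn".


Input: nfidn
Reading characters right to left:
  Position 4: 'n'
  Position 3: 'd'
  Position 2: 'i'
  Position 1: 'f'
  Position 0: 'n'
Reversed: ndifn

ndifn


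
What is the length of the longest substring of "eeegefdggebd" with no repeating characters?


Input: "eeegefdggebd"
Sliding window (track last position of each char):
  Position 0 ('e'): window [0,0] length 1 -- new best
  Position 1 ('e'): repeat (last at 0), move window start to 1
  Position 1 ('e'): window [1,1] length 1
  Position 2 ('e'): repeat (last at 1), move window start to 2
  Position 2 ('e'): window [2,2] length 1
  Position 3 ('g'): window [2,3] length 2 -- new best
  Position 4 ('e'): repeat (last at 2), move window start to 3
  Position 4 ('e'): window [3,4] length 2
  Position 5 ('f'): window [3,5] length 3 -- new best
  Position 6 ('d'): window [3,6] length 4 -- new best
  Position 7 ('g'): repeat (last at 3), move window start to 4
  Position 7 ('g'): window [4,7] length 4
  Position 8 ('g'): repeat (last at 7), move window start to 8
  Position 8 ('g'): window [8,8] length 1
  Position 9 ('e'): window [8,9] length 2
  Position 10 ('b'): window [8,10] length 3
  Position 11 ('d'): window [8,11] length 4
Longest substring with no repeats: "gefd" with length 4

4


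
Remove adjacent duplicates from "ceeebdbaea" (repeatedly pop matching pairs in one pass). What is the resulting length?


Input: ceeebdbaea
Stack-based adjacent duplicate removal:
  Read 'c': push. Stack: c
  Read 'e': push. Stack: ce
  Read 'e': matches stack top 'e' => pop. Stack: c
  Read 'e': push. Stack: ce
  Read 'b': push. Stack: ceb
  Read 'd': push. Stack: cebd
  Read 'b': push. Stack: cebdb
  Read 'a': push. Stack: cebdba
  Read 'e': push. Stack: cebdbae
  Read 'a': push. Stack: cebdbaea
Final stack: "cebdbaea" (length 8)

8


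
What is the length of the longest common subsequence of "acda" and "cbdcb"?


LCS of "acda" and "cbdcb"
DP table:
           c    b    d    c    b
      0    0    0    0    0    0
  a   0    0    0    0    0    0
  c   0    1    1    1    1    1
  d   0    1    1    2    2    2
  a   0    1    1    2    2    2
LCS length = dp[4][5] = 2

2


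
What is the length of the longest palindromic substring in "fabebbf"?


Input: "fabebbf"
Checking substrings for palindromes:
  [2:5] "beb" (len 3) => palindrome
  [4:6] "bb" (len 2) => palindrome
Longest palindromic substring: "beb" with length 3

3


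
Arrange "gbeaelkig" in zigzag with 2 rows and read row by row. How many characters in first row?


Zigzag "gbeaelkig" into 2 rows:
Placing characters:
  'g' => row 0
  'b' => row 1
  'e' => row 0
  'a' => row 1
  'e' => row 0
  'l' => row 1
  'k' => row 0
  'i' => row 1
  'g' => row 0
Rows:
  Row 0: "geekg"
  Row 1: "bali"
First row length: 5

5


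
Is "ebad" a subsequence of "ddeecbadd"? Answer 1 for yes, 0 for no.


Check if "ebad" is a subsequence of "ddeecbadd"
Greedy scan:
  Position 0 ('d'): no match needed
  Position 1 ('d'): no match needed
  Position 2 ('e'): matches sub[0] = 'e'
  Position 3 ('e'): no match needed
  Position 4 ('c'): no match needed
  Position 5 ('b'): matches sub[1] = 'b'
  Position 6 ('a'): matches sub[2] = 'a'
  Position 7 ('d'): matches sub[3] = 'd'
  Position 8 ('d'): no match needed
All 4 characters matched => is a subsequence

1


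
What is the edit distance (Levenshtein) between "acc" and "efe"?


Computing edit distance: "acc" -> "efe"
DP table:
           e    f    e
      0    1    2    3
  a   1    1    2    3
  c   2    2    2    3
  c   3    3    3    3
Edit distance = dp[3][3] = 3

3


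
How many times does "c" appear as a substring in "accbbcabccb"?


Searching for "c" in "accbbcabccb"
Scanning each position:
  Position 0: "a" => no
  Position 1: "c" => MATCH
  Position 2: "c" => MATCH
  Position 3: "b" => no
  Position 4: "b" => no
  Position 5: "c" => MATCH
  Position 6: "a" => no
  Position 7: "b" => no
  Position 8: "c" => MATCH
  Position 9: "c" => MATCH
  Position 10: "b" => no
Total occurrences: 5

5


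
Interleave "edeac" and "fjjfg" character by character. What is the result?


Interleaving "edeac" and "fjjfg":
  Position 0: 'e' from first, 'f' from second => "ef"
  Position 1: 'd' from first, 'j' from second => "dj"
  Position 2: 'e' from first, 'j' from second => "ej"
  Position 3: 'a' from first, 'f' from second => "af"
  Position 4: 'c' from first, 'g' from second => "cg"
Result: efdjejafcg

efdjejafcg


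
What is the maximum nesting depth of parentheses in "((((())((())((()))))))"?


Input: "((((())((())((()))))))"
Tracking depth:
  Position 0 '(': depth becomes 1
  Position 1 '(': depth becomes 2
  Position 2 '(': depth becomes 3
  Position 3 '(': depth becomes 4
  Position 4 '(': depth becomes 5
  Position 5 ')': depth becomes 4
  Position 6 ')': depth becomes 3
  Position 7 '(': depth becomes 4
  Position 8 '(': depth becomes 5
  Position 9 '(': depth becomes 6
  Position 10 ')': depth becomes 5
  Position 11 ')': depth becomes 4
  Position 12 '(': depth becomes 5
  Position 13 '(': depth becomes 6
  Position 14 '(': depth becomes 7
  Position 15 ')': depth becomes 6
  Position 16 ')': depth becomes 5
  Position 17 ')': depth becomes 4
  Position 18 ')': depth becomes 3
  Position 19 ')': depth becomes 2
  Position 20 ')': depth becomes 1
  Position 21 ')': depth becomes 0
Maximum depth reached: 7

7


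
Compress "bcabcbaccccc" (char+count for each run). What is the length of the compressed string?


Input: bcabcbaccccc
Runs:
  'b' x 1 => "b1"
  'c' x 1 => "c1"
  'a' x 1 => "a1"
  'b' x 1 => "b1"
  'c' x 1 => "c1"
  'b' x 1 => "b1"
  'a' x 1 => "a1"
  'c' x 5 => "c5"
Compressed: "b1c1a1b1c1b1a1c5"
Compressed length: 16

16


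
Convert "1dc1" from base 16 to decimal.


Input: "1dc1" in base 16
Positional expansion:
  Digit '1' (value 1) x 16^3 = 4096
  Digit 'd' (value 13) x 16^2 = 3328
  Digit 'c' (value 12) x 16^1 = 192
  Digit '1' (value 1) x 16^0 = 1
Sum = 7617

7617


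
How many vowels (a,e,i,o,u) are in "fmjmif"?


Input: fmjmif
Checking each character:
  'f' at position 0: consonant
  'm' at position 1: consonant
  'j' at position 2: consonant
  'm' at position 3: consonant
  'i' at position 4: vowel (running total: 1)
  'f' at position 5: consonant
Total vowels: 1

1


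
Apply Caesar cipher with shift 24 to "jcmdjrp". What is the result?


Caesar cipher: shift "jcmdjrp" by 24
  'j' (pos 9) + 24 = pos 7 = 'h'
  'c' (pos 2) + 24 = pos 0 = 'a'
  'm' (pos 12) + 24 = pos 10 = 'k'
  'd' (pos 3) + 24 = pos 1 = 'b'
  'j' (pos 9) + 24 = pos 7 = 'h'
  'r' (pos 17) + 24 = pos 15 = 'p'
  'p' (pos 15) + 24 = pos 13 = 'n'
Result: hakbhpn

hakbhpn


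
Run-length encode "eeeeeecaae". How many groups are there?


Input: eeeeeecaae
Scanning for consecutive runs:
  Group 1: 'e' x 6 (positions 0-5)
  Group 2: 'c' x 1 (positions 6-6)
  Group 3: 'a' x 2 (positions 7-8)
  Group 4: 'e' x 1 (positions 9-9)
Total groups: 4

4


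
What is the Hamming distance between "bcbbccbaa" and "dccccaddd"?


Comparing "bcbbccbaa" and "dccccaddd" position by position:
  Position 0: 'b' vs 'd' => differ
  Position 1: 'c' vs 'c' => same
  Position 2: 'b' vs 'c' => differ
  Position 3: 'b' vs 'c' => differ
  Position 4: 'c' vs 'c' => same
  Position 5: 'c' vs 'a' => differ
  Position 6: 'b' vs 'd' => differ
  Position 7: 'a' vs 'd' => differ
  Position 8: 'a' vs 'd' => differ
Total differences (Hamming distance): 7

7


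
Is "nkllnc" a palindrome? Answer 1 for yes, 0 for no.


Input: nkllnc
Reversed: cnllkn
  Compare pos 0 ('n') with pos 5 ('c'): MISMATCH
  Compare pos 1 ('k') with pos 4 ('n'): MISMATCH
  Compare pos 2 ('l') with pos 3 ('l'): match
Result: not a palindrome

0


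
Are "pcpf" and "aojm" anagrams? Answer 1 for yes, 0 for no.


Strings: "pcpf", "aojm"
Sorted first:  cfpp
Sorted second: ajmo
Differ at position 0: 'c' vs 'a' => not anagrams

0


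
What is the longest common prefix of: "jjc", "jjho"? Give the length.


Words: jjc, jjho
  Position 0: all 'j' => match
  Position 1: all 'j' => match
  Position 2: ('c', 'h') => mismatch, stop
LCP = "jj" (length 2)

2


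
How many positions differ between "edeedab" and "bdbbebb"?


Comparing "edeedab" and "bdbbebb" position by position:
  Position 0: 'e' vs 'b' => DIFFER
  Position 1: 'd' vs 'd' => same
  Position 2: 'e' vs 'b' => DIFFER
  Position 3: 'e' vs 'b' => DIFFER
  Position 4: 'd' vs 'e' => DIFFER
  Position 5: 'a' vs 'b' => DIFFER
  Position 6: 'b' vs 'b' => same
Positions that differ: 5

5


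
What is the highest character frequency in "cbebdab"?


Input: cbebdab
Character counts:
  'a': 1
  'b': 3
  'c': 1
  'd': 1
  'e': 1
Maximum frequency: 3

3


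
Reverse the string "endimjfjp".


Input: endimjfjp
Reading characters right to left:
  Position 8: 'p'
  Position 7: 'j'
  Position 6: 'f'
  Position 5: 'j'
  Position 4: 'm'
  Position 3: 'i'
  Position 2: 'd'
  Position 1: 'n'
  Position 0: 'e'
Reversed: pjfjmidne

pjfjmidne


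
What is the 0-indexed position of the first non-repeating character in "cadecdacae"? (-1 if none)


Input: cadecdacae
Character frequencies:
  'a': 3
  'c': 3
  'd': 2
  'e': 2
Scanning left to right for freq == 1:
  Position 0 ('c'): freq=3, skip
  Position 1 ('a'): freq=3, skip
  Position 2 ('d'): freq=2, skip
  Position 3 ('e'): freq=2, skip
  Position 4 ('c'): freq=3, skip
  Position 5 ('d'): freq=2, skip
  Position 6 ('a'): freq=3, skip
  Position 7 ('c'): freq=3, skip
  Position 8 ('a'): freq=3, skip
  Position 9 ('e'): freq=2, skip
  No unique character found => answer = -1

-1


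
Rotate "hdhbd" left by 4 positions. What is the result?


Input: "hdhbd", rotate left by 4
First 4 characters: "hdhb"
Remaining characters: "d"
Concatenate remaining + first: "d" + "hdhb" = "dhdhb"

dhdhb


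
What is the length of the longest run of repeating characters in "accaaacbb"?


Input: "accaaacbb"
Scanning for longest run:
  Position 1 ('c'): new char, reset run to 1
  Position 2 ('c'): continues run of 'c', length=2
  Position 3 ('a'): new char, reset run to 1
  Position 4 ('a'): continues run of 'a', length=2
  Position 5 ('a'): continues run of 'a', length=3
  Position 6 ('c'): new char, reset run to 1
  Position 7 ('b'): new char, reset run to 1
  Position 8 ('b'): continues run of 'b', length=2
Longest run: 'a' with length 3

3


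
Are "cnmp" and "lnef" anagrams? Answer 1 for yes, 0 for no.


Strings: "cnmp", "lnef"
Sorted first:  cmnp
Sorted second: efln
Differ at position 0: 'c' vs 'e' => not anagrams

0


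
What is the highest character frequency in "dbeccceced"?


Input: dbeccceced
Character counts:
  'b': 1
  'c': 4
  'd': 2
  'e': 3
Maximum frequency: 4

4


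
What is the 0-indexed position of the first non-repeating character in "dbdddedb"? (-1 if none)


Input: dbdddedb
Character frequencies:
  'b': 2
  'd': 5
  'e': 1
Scanning left to right for freq == 1:
  Position 0 ('d'): freq=5, skip
  Position 1 ('b'): freq=2, skip
  Position 2 ('d'): freq=5, skip
  Position 3 ('d'): freq=5, skip
  Position 4 ('d'): freq=5, skip
  Position 5 ('e'): unique! => answer = 5

5


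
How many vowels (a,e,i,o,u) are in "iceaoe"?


Input: iceaoe
Checking each character:
  'i' at position 0: vowel (running total: 1)
  'c' at position 1: consonant
  'e' at position 2: vowel (running total: 2)
  'a' at position 3: vowel (running total: 3)
  'o' at position 4: vowel (running total: 4)
  'e' at position 5: vowel (running total: 5)
Total vowels: 5

5


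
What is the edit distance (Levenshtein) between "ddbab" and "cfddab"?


Computing edit distance: "ddbab" -> "cfddab"
DP table:
           c    f    d    d    a    b
      0    1    2    3    4    5    6
  d   1    1    2    2    3    4    5
  d   2    2    2    2    2    3    4
  b   3    3    3    3    3    3    3
  a   4    4    4    4    4    3    4
  b   5    5    5    5    5    4    3
Edit distance = dp[5][6] = 3

3


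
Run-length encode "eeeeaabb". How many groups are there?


Input: eeeeaabb
Scanning for consecutive runs:
  Group 1: 'e' x 4 (positions 0-3)
  Group 2: 'a' x 2 (positions 4-5)
  Group 3: 'b' x 2 (positions 6-7)
Total groups: 3

3


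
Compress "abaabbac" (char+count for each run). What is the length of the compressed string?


Input: abaabbac
Runs:
  'a' x 1 => "a1"
  'b' x 1 => "b1"
  'a' x 2 => "a2"
  'b' x 2 => "b2"
  'a' x 1 => "a1"
  'c' x 1 => "c1"
Compressed: "a1b1a2b2a1c1"
Compressed length: 12

12


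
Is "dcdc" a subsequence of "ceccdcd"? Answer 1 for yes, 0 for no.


Check if "dcdc" is a subsequence of "ceccdcd"
Greedy scan:
  Position 0 ('c'): no match needed
  Position 1 ('e'): no match needed
  Position 2 ('c'): no match needed
  Position 3 ('c'): no match needed
  Position 4 ('d'): matches sub[0] = 'd'
  Position 5 ('c'): matches sub[1] = 'c'
  Position 6 ('d'): matches sub[2] = 'd'
Only matched 3/4 characters => not a subsequence

0


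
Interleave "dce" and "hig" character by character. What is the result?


Interleaving "dce" and "hig":
  Position 0: 'd' from first, 'h' from second => "dh"
  Position 1: 'c' from first, 'i' from second => "ci"
  Position 2: 'e' from first, 'g' from second => "eg"
Result: dhcieg

dhcieg


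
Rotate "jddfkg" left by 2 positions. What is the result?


Input: "jddfkg", rotate left by 2
First 2 characters: "jd"
Remaining characters: "dfkg"
Concatenate remaining + first: "dfkg" + "jd" = "dfkgjd"

dfkgjd


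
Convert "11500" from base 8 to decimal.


Input: "11500" in base 8
Positional expansion:
  Digit '1' (value 1) x 8^4 = 4096
  Digit '1' (value 1) x 8^3 = 512
  Digit '5' (value 5) x 8^2 = 320
  Digit '0' (value 0) x 8^1 = 0
  Digit '0' (value 0) x 8^0 = 0
Sum = 4928

4928


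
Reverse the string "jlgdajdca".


Input: jlgdajdca
Reading characters right to left:
  Position 8: 'a'
  Position 7: 'c'
  Position 6: 'd'
  Position 5: 'j'
  Position 4: 'a'
  Position 3: 'd'
  Position 2: 'g'
  Position 1: 'l'
  Position 0: 'j'
Reversed: acdjadglj

acdjadglj


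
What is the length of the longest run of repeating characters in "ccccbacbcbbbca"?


Input: "ccccbacbcbbbca"
Scanning for longest run:
  Position 1 ('c'): continues run of 'c', length=2
  Position 2 ('c'): continues run of 'c', length=3
  Position 3 ('c'): continues run of 'c', length=4
  Position 4 ('b'): new char, reset run to 1
  Position 5 ('a'): new char, reset run to 1
  Position 6 ('c'): new char, reset run to 1
  Position 7 ('b'): new char, reset run to 1
  Position 8 ('c'): new char, reset run to 1
  Position 9 ('b'): new char, reset run to 1
  Position 10 ('b'): continues run of 'b', length=2
  Position 11 ('b'): continues run of 'b', length=3
  Position 12 ('c'): new char, reset run to 1
  Position 13 ('a'): new char, reset run to 1
Longest run: 'c' with length 4

4


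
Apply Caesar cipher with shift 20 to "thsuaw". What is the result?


Caesar cipher: shift "thsuaw" by 20
  't' (pos 19) + 20 = pos 13 = 'n'
  'h' (pos 7) + 20 = pos 1 = 'b'
  's' (pos 18) + 20 = pos 12 = 'm'
  'u' (pos 20) + 20 = pos 14 = 'o'
  'a' (pos 0) + 20 = pos 20 = 'u'
  'w' (pos 22) + 20 = pos 16 = 'q'
Result: nbmouq

nbmouq


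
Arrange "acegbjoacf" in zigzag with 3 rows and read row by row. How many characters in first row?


Zigzag "acegbjoacf" into 3 rows:
Placing characters:
  'a' => row 0
  'c' => row 1
  'e' => row 2
  'g' => row 1
  'b' => row 0
  'j' => row 1
  'o' => row 2
  'a' => row 1
  'c' => row 0
  'f' => row 1
Rows:
  Row 0: "abc"
  Row 1: "cgjaf"
  Row 2: "eo"
First row length: 3

3


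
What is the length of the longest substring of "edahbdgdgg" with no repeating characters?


Input: "edahbdgdgg"
Sliding window (track last position of each char):
  Position 0 ('e'): window [0,0] length 1 -- new best
  Position 1 ('d'): window [0,1] length 2 -- new best
  Position 2 ('a'): window [0,2] length 3 -- new best
  Position 3 ('h'): window [0,3] length 4 -- new best
  Position 4 ('b'): window [0,4] length 5 -- new best
  Position 5 ('d'): repeat (last at 1), move window start to 2
  Position 5 ('d'): window [2,5] length 4
  Position 6 ('g'): window [2,6] length 5
  Position 7 ('d'): repeat (last at 5), move window start to 6
  Position 7 ('d'): window [6,7] length 2
  Position 8 ('g'): repeat (last at 6), move window start to 7
  Position 8 ('g'): window [7,8] length 2
  Position 9 ('g'): repeat (last at 8), move window start to 9
  Position 9 ('g'): window [9,9] length 1
Longest substring with no repeats: "edahb" with length 5

5


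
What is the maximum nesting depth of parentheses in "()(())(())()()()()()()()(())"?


Input: "()(())(())()()()()()()()(())"
Tracking depth:
  Position 0 '(': depth becomes 1
  Position 1 ')': depth becomes 0
  Position 2 '(': depth becomes 1
  Position 3 '(': depth becomes 2
  Position 4 ')': depth becomes 1
  Position 5 ')': depth becomes 0
  Position 6 '(': depth becomes 1
  Position 7 '(': depth becomes 2
  Position 8 ')': depth becomes 1
  Position 9 ')': depth becomes 0
  Position 10 '(': depth becomes 1
  Position 11 ')': depth becomes 0
  Position 12 '(': depth becomes 1
  Position 13 ')': depth becomes 0
  Position 14 '(': depth becomes 1
  Position 15 ')': depth becomes 0
  Position 16 '(': depth becomes 1
  Position 17 ')': depth becomes 0
  Position 18 '(': depth becomes 1
  Position 19 ')': depth becomes 0
  Position 20 '(': depth becomes 1
  Position 21 ')': depth becomes 0
  Position 22 '(': depth becomes 1
  Position 23 ')': depth becomes 0
  Position 24 '(': depth becomes 1
  Position 25 '(': depth becomes 2
  Position 26 ')': depth becomes 1
  Position 27 ')': depth becomes 0
Maximum depth reached: 2

2


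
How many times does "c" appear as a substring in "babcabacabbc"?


Searching for "c" in "babcabacabbc"
Scanning each position:
  Position 0: "b" => no
  Position 1: "a" => no
  Position 2: "b" => no
  Position 3: "c" => MATCH
  Position 4: "a" => no
  Position 5: "b" => no
  Position 6: "a" => no
  Position 7: "c" => MATCH
  Position 8: "a" => no
  Position 9: "b" => no
  Position 10: "b" => no
  Position 11: "c" => MATCH
Total occurrences: 3

3


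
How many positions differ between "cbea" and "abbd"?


Comparing "cbea" and "abbd" position by position:
  Position 0: 'c' vs 'a' => DIFFER
  Position 1: 'b' vs 'b' => same
  Position 2: 'e' vs 'b' => DIFFER
  Position 3: 'a' vs 'd' => DIFFER
Positions that differ: 3

3


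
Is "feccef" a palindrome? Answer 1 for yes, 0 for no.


Input: feccef
Reversed: feccef
  Compare pos 0 ('f') with pos 5 ('f'): match
  Compare pos 1 ('e') with pos 4 ('e'): match
  Compare pos 2 ('c') with pos 3 ('c'): match
Result: palindrome

1


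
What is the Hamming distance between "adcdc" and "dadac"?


Comparing "adcdc" and "dadac" position by position:
  Position 0: 'a' vs 'd' => differ
  Position 1: 'd' vs 'a' => differ
  Position 2: 'c' vs 'd' => differ
  Position 3: 'd' vs 'a' => differ
  Position 4: 'c' vs 'c' => same
Total differences (Hamming distance): 4

4


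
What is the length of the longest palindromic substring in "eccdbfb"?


Input: "eccdbfb"
Checking substrings for palindromes:
  [4:7] "bfb" (len 3) => palindrome
  [1:3] "cc" (len 2) => palindrome
Longest palindromic substring: "bfb" with length 3

3


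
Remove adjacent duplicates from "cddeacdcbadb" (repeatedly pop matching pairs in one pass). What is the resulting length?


Input: cddeacdcbadb
Stack-based adjacent duplicate removal:
  Read 'c': push. Stack: c
  Read 'd': push. Stack: cd
  Read 'd': matches stack top 'd' => pop. Stack: c
  Read 'e': push. Stack: ce
  Read 'a': push. Stack: cea
  Read 'c': push. Stack: ceac
  Read 'd': push. Stack: ceacd
  Read 'c': push. Stack: ceacdc
  Read 'b': push. Stack: ceacdcb
  Read 'a': push. Stack: ceacdcba
  Read 'd': push. Stack: ceacdcbad
  Read 'b': push. Stack: ceacdcbadb
Final stack: "ceacdcbadb" (length 10)

10


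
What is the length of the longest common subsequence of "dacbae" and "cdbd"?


LCS of "dacbae" and "cdbd"
DP table:
           c    d    b    d
      0    0    0    0    0
  d   0    0    1    1    1
  a   0    0    1    1    1
  c   0    1    1    1    1
  b   0    1    1    2    2
  a   0    1    1    2    2
  e   0    1    1    2    2
LCS length = dp[6][4] = 2

2


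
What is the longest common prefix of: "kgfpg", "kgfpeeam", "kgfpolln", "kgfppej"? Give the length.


Words: kgfpg, kgfpeeam, kgfpolln, kgfppej
  Position 0: all 'k' => match
  Position 1: all 'g' => match
  Position 2: all 'f' => match
  Position 3: all 'p' => match
  Position 4: ('g', 'e', 'o', 'p') => mismatch, stop
LCP = "kgfp" (length 4)

4


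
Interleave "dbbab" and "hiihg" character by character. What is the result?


Interleaving "dbbab" and "hiihg":
  Position 0: 'd' from first, 'h' from second => "dh"
  Position 1: 'b' from first, 'i' from second => "bi"
  Position 2: 'b' from first, 'i' from second => "bi"
  Position 3: 'a' from first, 'h' from second => "ah"
  Position 4: 'b' from first, 'g' from second => "bg"
Result: dhbibiahbg

dhbibiahbg


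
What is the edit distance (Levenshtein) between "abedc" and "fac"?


Computing edit distance: "abedc" -> "fac"
DP table:
           f    a    c
      0    1    2    3
  a   1    1    1    2
  b   2    2    2    2
  e   3    3    3    3
  d   4    4    4    4
  c   5    5    5    4
Edit distance = dp[5][3] = 4

4


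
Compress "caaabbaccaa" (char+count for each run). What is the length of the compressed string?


Input: caaabbaccaa
Runs:
  'c' x 1 => "c1"
  'a' x 3 => "a3"
  'b' x 2 => "b2"
  'a' x 1 => "a1"
  'c' x 2 => "c2"
  'a' x 2 => "a2"
Compressed: "c1a3b2a1c2a2"
Compressed length: 12

12


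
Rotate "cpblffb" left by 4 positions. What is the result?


Input: "cpblffb", rotate left by 4
First 4 characters: "cpbl"
Remaining characters: "ffb"
Concatenate remaining + first: "ffb" + "cpbl" = "ffbcpbl"

ffbcpbl


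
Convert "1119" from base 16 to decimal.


Input: "1119" in base 16
Positional expansion:
  Digit '1' (value 1) x 16^3 = 4096
  Digit '1' (value 1) x 16^2 = 256
  Digit '1' (value 1) x 16^1 = 16
  Digit '9' (value 9) x 16^0 = 9
Sum = 4377

4377


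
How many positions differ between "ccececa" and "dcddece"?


Comparing "ccececa" and "dcddece" position by position:
  Position 0: 'c' vs 'd' => DIFFER
  Position 1: 'c' vs 'c' => same
  Position 2: 'e' vs 'd' => DIFFER
  Position 3: 'c' vs 'd' => DIFFER
  Position 4: 'e' vs 'e' => same
  Position 5: 'c' vs 'c' => same
  Position 6: 'a' vs 'e' => DIFFER
Positions that differ: 4

4


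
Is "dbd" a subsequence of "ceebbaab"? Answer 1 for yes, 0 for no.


Check if "dbd" is a subsequence of "ceebbaab"
Greedy scan:
  Position 0 ('c'): no match needed
  Position 1 ('e'): no match needed
  Position 2 ('e'): no match needed
  Position 3 ('b'): no match needed
  Position 4 ('b'): no match needed
  Position 5 ('a'): no match needed
  Position 6 ('a'): no match needed
  Position 7 ('b'): no match needed
Only matched 0/3 characters => not a subsequence

0


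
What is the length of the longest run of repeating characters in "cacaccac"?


Input: "cacaccac"
Scanning for longest run:
  Position 1 ('a'): new char, reset run to 1
  Position 2 ('c'): new char, reset run to 1
  Position 3 ('a'): new char, reset run to 1
  Position 4 ('c'): new char, reset run to 1
  Position 5 ('c'): continues run of 'c', length=2
  Position 6 ('a'): new char, reset run to 1
  Position 7 ('c'): new char, reset run to 1
Longest run: 'c' with length 2

2


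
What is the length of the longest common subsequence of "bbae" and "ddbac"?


LCS of "bbae" and "ddbac"
DP table:
           d    d    b    a    c
      0    0    0    0    0    0
  b   0    0    0    1    1    1
  b   0    0    0    1    1    1
  a   0    0    0    1    2    2
  e   0    0    0    1    2    2
LCS length = dp[4][5] = 2

2


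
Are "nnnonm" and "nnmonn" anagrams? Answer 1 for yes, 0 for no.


Strings: "nnnonm", "nnmonn"
Sorted first:  mnnnno
Sorted second: mnnnno
Sorted forms match => anagrams

1


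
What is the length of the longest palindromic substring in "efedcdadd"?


Input: "efedcdadd"
Checking substrings for palindromes:
  [0:3] "efe" (len 3) => palindrome
  [3:6] "dcd" (len 3) => palindrome
  [5:8] "dad" (len 3) => palindrome
  [7:9] "dd" (len 2) => palindrome
Longest palindromic substring: "efe" with length 3

3


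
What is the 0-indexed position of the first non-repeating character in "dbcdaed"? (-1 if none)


Input: dbcdaed
Character frequencies:
  'a': 1
  'b': 1
  'c': 1
  'd': 3
  'e': 1
Scanning left to right for freq == 1:
  Position 0 ('d'): freq=3, skip
  Position 1 ('b'): unique! => answer = 1

1


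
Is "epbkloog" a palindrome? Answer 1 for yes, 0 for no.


Input: epbkloog
Reversed: goolkbpe
  Compare pos 0 ('e') with pos 7 ('g'): MISMATCH
  Compare pos 1 ('p') with pos 6 ('o'): MISMATCH
  Compare pos 2 ('b') with pos 5 ('o'): MISMATCH
  Compare pos 3 ('k') with pos 4 ('l'): MISMATCH
Result: not a palindrome

0


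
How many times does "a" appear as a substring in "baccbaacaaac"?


Searching for "a" in "baccbaacaaac"
Scanning each position:
  Position 0: "b" => no
  Position 1: "a" => MATCH
  Position 2: "c" => no
  Position 3: "c" => no
  Position 4: "b" => no
  Position 5: "a" => MATCH
  Position 6: "a" => MATCH
  Position 7: "c" => no
  Position 8: "a" => MATCH
  Position 9: "a" => MATCH
  Position 10: "a" => MATCH
  Position 11: "c" => no
Total occurrences: 6

6


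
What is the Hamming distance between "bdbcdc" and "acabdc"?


Comparing "bdbcdc" and "acabdc" position by position:
  Position 0: 'b' vs 'a' => differ
  Position 1: 'd' vs 'c' => differ
  Position 2: 'b' vs 'a' => differ
  Position 3: 'c' vs 'b' => differ
  Position 4: 'd' vs 'd' => same
  Position 5: 'c' vs 'c' => same
Total differences (Hamming distance): 4

4


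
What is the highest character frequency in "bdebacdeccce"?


Input: bdebacdeccce
Character counts:
  'a': 1
  'b': 2
  'c': 4
  'd': 2
  'e': 3
Maximum frequency: 4

4


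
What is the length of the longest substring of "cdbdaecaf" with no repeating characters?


Input: "cdbdaecaf"
Sliding window (track last position of each char):
  Position 0 ('c'): window [0,0] length 1 -- new best
  Position 1 ('d'): window [0,1] length 2 -- new best
  Position 2 ('b'): window [0,2] length 3 -- new best
  Position 3 ('d'): repeat (last at 1), move window start to 2
  Position 3 ('d'): window [2,3] length 2
  Position 4 ('a'): window [2,4] length 3
  Position 5 ('e'): window [2,5] length 4 -- new best
  Position 6 ('c'): window [2,6] length 5 -- new best
  Position 7 ('a'): repeat (last at 4), move window start to 5
  Position 7 ('a'): window [5,7] length 3
  Position 8 ('f'): window [5,8] length 4
Longest substring with no repeats: "bdaec" with length 5

5


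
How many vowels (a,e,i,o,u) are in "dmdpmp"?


Input: dmdpmp
Checking each character:
  'd' at position 0: consonant
  'm' at position 1: consonant
  'd' at position 2: consonant
  'p' at position 3: consonant
  'm' at position 4: consonant
  'p' at position 5: consonant
Total vowels: 0

0


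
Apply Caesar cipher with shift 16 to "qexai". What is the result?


Caesar cipher: shift "qexai" by 16
  'q' (pos 16) + 16 = pos 6 = 'g'
  'e' (pos 4) + 16 = pos 20 = 'u'
  'x' (pos 23) + 16 = pos 13 = 'n'
  'a' (pos 0) + 16 = pos 16 = 'q'
  'i' (pos 8) + 16 = pos 24 = 'y'
Result: gunqy

gunqy


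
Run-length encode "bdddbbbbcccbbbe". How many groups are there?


Input: bdddbbbbcccbbbe
Scanning for consecutive runs:
  Group 1: 'b' x 1 (positions 0-0)
  Group 2: 'd' x 3 (positions 1-3)
  Group 3: 'b' x 4 (positions 4-7)
  Group 4: 'c' x 3 (positions 8-10)
  Group 5: 'b' x 3 (positions 11-13)
  Group 6: 'e' x 1 (positions 14-14)
Total groups: 6

6


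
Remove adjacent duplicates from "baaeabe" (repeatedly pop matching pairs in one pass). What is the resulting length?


Input: baaeabe
Stack-based adjacent duplicate removal:
  Read 'b': push. Stack: b
  Read 'a': push. Stack: ba
  Read 'a': matches stack top 'a' => pop. Stack: b
  Read 'e': push. Stack: be
  Read 'a': push. Stack: bea
  Read 'b': push. Stack: beab
  Read 'e': push. Stack: beabe
Final stack: "beabe" (length 5)

5


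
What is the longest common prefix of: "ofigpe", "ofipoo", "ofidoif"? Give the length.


Words: ofigpe, ofipoo, ofidoif
  Position 0: all 'o' => match
  Position 1: all 'f' => match
  Position 2: all 'i' => match
  Position 3: ('g', 'p', 'd') => mismatch, stop
LCP = "ofi" (length 3)

3


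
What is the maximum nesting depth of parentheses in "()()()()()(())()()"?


Input: "()()()()()(())()()"
Tracking depth:
  Position 0 '(': depth becomes 1
  Position 1 ')': depth becomes 0
  Position 2 '(': depth becomes 1
  Position 3 ')': depth becomes 0
  Position 4 '(': depth becomes 1
  Position 5 ')': depth becomes 0
  Position 6 '(': depth becomes 1
  Position 7 ')': depth becomes 0
  Position 8 '(': depth becomes 1
  Position 9 ')': depth becomes 0
  Position 10 '(': depth becomes 1
  Position 11 '(': depth becomes 2
  Position 12 ')': depth becomes 1
  Position 13 ')': depth becomes 0
  Position 14 '(': depth becomes 1
  Position 15 ')': depth becomes 0
  Position 16 '(': depth becomes 1
  Position 17 ')': depth becomes 0
Maximum depth reached: 2

2


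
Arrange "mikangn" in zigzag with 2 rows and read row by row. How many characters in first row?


Zigzag "mikangn" into 2 rows:
Placing characters:
  'm' => row 0
  'i' => row 1
  'k' => row 0
  'a' => row 1
  'n' => row 0
  'g' => row 1
  'n' => row 0
Rows:
  Row 0: "mknn"
  Row 1: "iag"
First row length: 4

4


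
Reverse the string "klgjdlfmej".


Input: klgjdlfmej
Reading characters right to left:
  Position 9: 'j'
  Position 8: 'e'
  Position 7: 'm'
  Position 6: 'f'
  Position 5: 'l'
  Position 4: 'd'
  Position 3: 'j'
  Position 2: 'g'
  Position 1: 'l'
  Position 0: 'k'
Reversed: jemfldjglk

jemfldjglk


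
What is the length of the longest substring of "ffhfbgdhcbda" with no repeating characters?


Input: "ffhfbgdhcbda"
Sliding window (track last position of each char):
  Position 0 ('f'): window [0,0] length 1 -- new best
  Position 1 ('f'): repeat (last at 0), move window start to 1
  Position 1 ('f'): window [1,1] length 1
  Position 2 ('h'): window [1,2] length 2 -- new best
  Position 3 ('f'): repeat (last at 1), move window start to 2
  Position 3 ('f'): window [2,3] length 2
  Position 4 ('b'): window [2,4] length 3 -- new best
  Position 5 ('g'): window [2,5] length 4 -- new best
  Position 6 ('d'): window [2,6] length 5 -- new best
  Position 7 ('h'): repeat (last at 2), move window start to 3
  Position 7 ('h'): window [3,7] length 5
  Position 8 ('c'): window [3,8] length 6 -- new best
  Position 9 ('b'): repeat (last at 4), move window start to 5
  Position 9 ('b'): window [5,9] length 5
  Position 10 ('d'): repeat (last at 6), move window start to 7
  Position 10 ('d'): window [7,10] length 4
  Position 11 ('a'): window [7,11] length 5
Longest substring with no repeats: "fbgdhc" with length 6

6
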